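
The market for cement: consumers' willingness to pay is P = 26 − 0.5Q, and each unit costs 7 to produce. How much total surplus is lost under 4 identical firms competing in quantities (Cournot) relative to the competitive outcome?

DWL = 14.44

Perfect competition: P = MC = 7, so 26 − 0.5Q = 7 and Q = 38.
With 4 symmetric Cournot firms, each firm's FOC gives 26 − 2.5q = 7, so q = 7.6, Q = 4·7.6 = 30.4, and P = 10.8.
DWL is the triangle between Q = 30.4 and Q = 38: ½·(38 − 30.4)·(10.8 − 7) = 14.44.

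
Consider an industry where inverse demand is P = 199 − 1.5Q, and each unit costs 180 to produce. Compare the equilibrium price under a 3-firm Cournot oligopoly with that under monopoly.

In a 3-firm Cournot equilibrium, symmetry and the first-order condition give q = (199 − 180)/(6) = 19/6. So Q = 9.5 and P = 184.75.
Monopoly sets MR = MC: 199 − 3Q = 180 ⇒ Q = 19/3, P = 199 − 1.5·19/3 = 189.5.

Cournot: P = 184.75; Monopoly: P = 189.5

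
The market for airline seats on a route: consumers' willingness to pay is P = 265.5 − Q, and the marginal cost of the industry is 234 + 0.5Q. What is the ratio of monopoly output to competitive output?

Monopoly sets MR = MC: 265.5 − 2Q = 234 + 0.5Q ⇒ Q = 12.6, P = 265.5 − 12.6 = 252.9.
Under competition P = MC: 265.5 − Q = 234 + 0.5Q ⇒ Q = 21, P = 244.5.
Ratio Q_m/Q_c = 12.6/21 = 0.6.

Q_m/Q_c = 0.6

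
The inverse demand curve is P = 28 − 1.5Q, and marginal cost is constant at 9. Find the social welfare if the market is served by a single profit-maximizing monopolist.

A monopolist chooses Q where MR = MC. MR = 28 − 3Q; setting this equal to 9 gives Q = 19/3 and P = 18.5.
CS = ½·(28 − 18.5)·19/3 = 361/12; PS = (18.5 − 9)·19/3 = 361/6; TS = 90.25.

TS = 90.25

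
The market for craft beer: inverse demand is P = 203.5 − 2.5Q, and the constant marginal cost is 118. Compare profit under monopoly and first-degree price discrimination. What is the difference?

Profit rises by 731.025

The monopolist equates marginal revenue to marginal cost: 203.5 − 5Q = 118, so Q = 17.1. From demand, P = 160.75.
Profit = (160.75 − 118)·17.1 = 731.025.
With perfect price discrimination, output is the efficient level Q = 34.2 (where demand meets MC), but every buyer pays their willingness to pay: CS = 0 and PS = total surplus.
PS equals the full surplus area, 1462.05. Profit = 1462.05 = 1462.05.
Change in profit: 1462.05 − 731.025 = 731.025.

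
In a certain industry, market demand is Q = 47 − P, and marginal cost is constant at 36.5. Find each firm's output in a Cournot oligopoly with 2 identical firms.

q_i = 3.5

Inverting demand: P = 47 − Q.
In a 2-firm Cournot equilibrium, symmetry and the first-order condition give q = (47 − 36.5)/(3) = 3.5. So Q = 7 and P = 40.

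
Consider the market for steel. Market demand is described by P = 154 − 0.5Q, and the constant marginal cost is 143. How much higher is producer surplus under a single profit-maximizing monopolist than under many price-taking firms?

Under competition P = MC = 143, so Q = (154 − 143)/0.5 = 22.
PS = (143 − 143)·22 = 0.
Monopoly sets MR = MC: 154 − Q = 143 ⇒ Q = 11, P = 154 − 0.5·11 = 148.5.
PS = (148.5 − 143)·11 = 60.5.
Change in producer surplus: 60.5 − 0 = 60.5.

PS rises by 60.5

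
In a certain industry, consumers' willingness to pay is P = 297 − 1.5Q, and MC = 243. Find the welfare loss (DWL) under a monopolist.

Competitive firms price at marginal cost: P = 243, giving Q = 36.
A monopolist chooses Q where MR = MC. MR = 297 − 3Q; setting this equal to 243 gives Q = 18 and P = 270.
DWL is the triangle between Q = 18 and Q = 36: ½·(36 − 18)·(270 − 243) = 243.

DWL = 243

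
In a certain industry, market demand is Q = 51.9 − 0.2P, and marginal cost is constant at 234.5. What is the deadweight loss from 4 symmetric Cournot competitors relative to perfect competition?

Inverting demand: P = 259.5 − 5Q.
Perfect competition: P = MC = 234.5, so 259.5 − 5Q = 234.5 and Q = 5.
Cournot with 4 identical firms: the symmetric best-response condition is 259.5 − 25q = 234.5. Each firm produces q = 1, total output Q = 4, price P = 239.5.
DWL is the triangle between Q = 4 and Q = 5: ½·(5 − 4)·(239.5 − 234.5) = 2.5.

DWL = 2.5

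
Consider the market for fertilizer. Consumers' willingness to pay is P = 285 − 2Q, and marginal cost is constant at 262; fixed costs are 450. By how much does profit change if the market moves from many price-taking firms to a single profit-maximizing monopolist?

Competitive firms price at marginal cost: P = 262, giving Q = 11.5.
Profit = (262 − 262)·11.5 − 450 = −450.
The monopolist equates marginal revenue to marginal cost: 285 − 4Q = 262, so Q = 5.75. From demand, P = 273.5.
Profit = (273.5 − 262)·5.75 − 450 = −383.875.
Change in profit: −383.875 − −450 = 66.125.

Profit rises by 66.125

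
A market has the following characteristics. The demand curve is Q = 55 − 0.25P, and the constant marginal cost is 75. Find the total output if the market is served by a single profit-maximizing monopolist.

Q = 18.125

Inverting demand: P = 220 − 4Q.
The monopolist equates marginal revenue to marginal cost: 220 − 8Q = 75, so Q = 18.125. From demand, P = 147.5.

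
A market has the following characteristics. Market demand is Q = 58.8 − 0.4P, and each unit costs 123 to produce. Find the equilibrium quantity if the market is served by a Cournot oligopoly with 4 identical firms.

Q = 7.68

Inverting demand: P = 147 − 2.5Q.
In a 4-firm Cournot equilibrium, symmetry and the first-order condition give q = (147 − 123)/(12.5) = 1.92. So Q = 7.68 and P = 127.8.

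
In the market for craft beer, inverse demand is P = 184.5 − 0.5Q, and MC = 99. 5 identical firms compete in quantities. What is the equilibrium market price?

P = 113.25

Cournot with 5 identical firms: the symmetric best-response condition is 184.5 − 3q = 99. Each firm produces q = 28.5, total output Q = 142.5, price P = 113.25.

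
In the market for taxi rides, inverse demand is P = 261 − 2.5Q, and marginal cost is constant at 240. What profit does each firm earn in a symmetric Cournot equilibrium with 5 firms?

In a 5-firm Cournot equilibrium, symmetry and the first-order condition give q = (261 − 240)/(15) = 1.4. So Q = 7 and P = 243.5.
Each firm's profit = (243.5 − 240)·1.4 = 4.9.

π_i = 4.9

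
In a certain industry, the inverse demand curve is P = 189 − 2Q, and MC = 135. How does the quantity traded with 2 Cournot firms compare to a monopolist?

With 2 symmetric Cournot firms, each firm's FOC gives 189 − 6q = 135, so q = 9, Q = 2·9 = 18, and P = 153.
Monopoly sets MR = MC: 189 − 4Q = 135 ⇒ Q = 13.5, P = 189 − 2·13.5 = 162.

Cournot: Q = 18; Monopoly: Q = 13.5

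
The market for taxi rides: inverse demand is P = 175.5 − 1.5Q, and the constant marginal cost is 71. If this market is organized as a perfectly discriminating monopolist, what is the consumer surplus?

Under first-degree price discrimination the firm charges each unit its demand price and produces up to where P = MC, i.e. Q = 209/3. Consumer surplus is zero; producer surplus equals total surplus.
CS = 0.

CS = 0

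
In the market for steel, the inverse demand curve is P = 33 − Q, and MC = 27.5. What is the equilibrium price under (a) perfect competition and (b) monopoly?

Competitive firms price at marginal cost: P = 27.5, giving Q = 5.5.
A monopolist chooses Q where MR = MC. MR = 33 − 2Q; setting this equal to 27.5 gives Q = 2.75 and P = 30.25.

Competition: P = 27.5; Monopoly: P = 30.25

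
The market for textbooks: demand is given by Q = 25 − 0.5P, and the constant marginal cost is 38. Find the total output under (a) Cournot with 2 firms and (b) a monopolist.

Cournot: Q = 4; Monopoly: Q = 3

Inverting demand: P = 50 − 2Q.
With 2 symmetric Cournot firms, each firm's FOC gives 50 − 6q = 38, so q = 2, Q = 2·2 = 4, and P = 42.
Monopoly sets MR = MC: 50 − 4Q = 38 ⇒ Q = 3, P = 50 − 2·3 = 44.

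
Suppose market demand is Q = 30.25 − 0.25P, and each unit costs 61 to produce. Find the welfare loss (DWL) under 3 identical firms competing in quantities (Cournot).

DWL = 28.125

Inverting demand: P = 121 − 4Q.
Perfect competition: P = MC = 61, so 121 − 4Q = 61 and Q = 15.
Cournot with 3 identical firms: the symmetric best-response condition is 121 − 16q = 61. Each firm produces q = 3.75, total output Q = 11.25, price P = 76.
DWL is the triangle between Q = 11.25 and Q = 15: ½·(15 − 11.25)·(76 − 61) = 28.125.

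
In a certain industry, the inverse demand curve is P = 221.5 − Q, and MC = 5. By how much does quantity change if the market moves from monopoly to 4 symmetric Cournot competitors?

The monopolist equates marginal revenue to marginal cost: 221.5 − 2Q = 5, so Q = 108.25. From demand, P = 113.25.
With 4 symmetric Cournot firms, each firm's FOC gives 221.5 − 5q = 5, so q = 43.3, Q = 4·43.3 = 173.2, and P = 48.3.
Change in quantity: 173.2 − 108.25 = 64.95.

Quantity rises by 64.95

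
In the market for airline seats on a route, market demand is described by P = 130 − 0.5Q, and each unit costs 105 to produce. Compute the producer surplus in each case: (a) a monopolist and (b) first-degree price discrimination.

A monopolist chooses Q where MR = MC. MR = 130 − Q; setting this equal to 105 gives Q = 25 and P = 117.5.
PS = (117.5 − 105)·25 = 312.5.
Under first-degree price discrimination the firm charges each unit its demand price and produces up to where P = MC, i.e. Q = 50. Consumer surplus is zero; producer surplus equals total surplus.
PS = ½·(130 − 105)·50 = 625.

Monopoly: PS = 312.5; Perfect PD: PS = 625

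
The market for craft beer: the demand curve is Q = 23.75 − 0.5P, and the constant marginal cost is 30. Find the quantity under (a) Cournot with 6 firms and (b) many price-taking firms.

Inverting demand: P = 47.5 − 2Q.
With 6 symmetric Cournot firms, each firm's FOC gives 47.5 − 14q = 30, so q = 1.25, Q = 6·1.25 = 7.5, and P = 32.5.
Under competition P = MC = 30, so Q = (47.5 − 30)/2 = 8.75.

Cournot: Q = 7.5; Competition: Q = 8.75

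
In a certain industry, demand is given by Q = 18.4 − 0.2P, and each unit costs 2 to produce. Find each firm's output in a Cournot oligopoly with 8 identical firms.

Inverting demand: P = 92 − 5Q.
Cournot with 8 identical firms: the symmetric best-response condition is 92 − 45q = 2. Each firm produces q = 2, total output Q = 16, price P = 12.

q_i = 2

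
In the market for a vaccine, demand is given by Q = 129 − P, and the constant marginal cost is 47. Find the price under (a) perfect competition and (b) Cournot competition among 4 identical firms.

Inverting demand: P = 129 − Q.
Perfect competition: P = MC = 47, so 129 − Q = 47 and Q = 82.
With 4 symmetric Cournot firms, each firm's FOC gives 129 − 5q = 47, so q = 16.4, Q = 4·16.4 = 65.6, and P = 63.4.

Competition: P = 47; Cournot: P = 63.4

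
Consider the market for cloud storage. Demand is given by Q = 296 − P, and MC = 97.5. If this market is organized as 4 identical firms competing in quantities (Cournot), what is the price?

P = 137.2

Inverting demand: P = 296 − Q.
In a 4-firm Cournot equilibrium, symmetry and the first-order condition give q = (296 − 97.5)/(5) = 39.7. So Q = 158.8 and P = 137.2.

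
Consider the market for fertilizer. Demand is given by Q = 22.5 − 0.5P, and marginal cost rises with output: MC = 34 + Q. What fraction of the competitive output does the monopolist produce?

Inverting demand: P = 45 − 2Q.
Monopoly sets MR = MC: 45 − 4Q = 34 + Q ⇒ Q = 2.2, P = 45 − 2·2.2 = 40.6.
Competitive equilibrium sets price equal to marginal cost: 45 − 2Q = 34 + Q, so Q = 11/3 and P = 113/3.
Ratio Q_m/Q_c = 2.2/(11/3) = 0.6.

Q_m/Q_c = 0.6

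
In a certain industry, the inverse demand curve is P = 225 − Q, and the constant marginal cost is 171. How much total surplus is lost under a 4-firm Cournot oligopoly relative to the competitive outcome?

DWL = 58.32

Competitive firms price at marginal cost: P = 171, giving Q = 54.
In a 4-firm Cournot equilibrium, symmetry and the first-order condition give q = (225 − 171)/(5) = 10.8. So Q = 43.2 and P = 181.8.
DWL is the triangle between Q = 43.2 and Q = 54: ½·(54 − 43.2)·(181.8 − 171) = 58.32.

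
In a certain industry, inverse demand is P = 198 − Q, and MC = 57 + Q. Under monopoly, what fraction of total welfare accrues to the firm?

PS/TS = 0.75

A monopolist chooses Q where MR = MC. MR = 198 − 2Q; setting this equal to 57 + Q gives Q = 47 and P = 151.
CS = ½·(198 − 151)·47 = 1104.5.
PS = P·Q − VC(Q) = 151·47 − (57·47 + ½·1·47²) = 3313.5.
Share captured = PS/TS = 3313.5/4418 = 0.75.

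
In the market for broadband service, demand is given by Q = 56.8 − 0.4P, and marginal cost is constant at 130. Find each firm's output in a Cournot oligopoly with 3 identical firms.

Inverting demand: P = 142 − 2.5Q.
Cournot with 3 identical firms: the symmetric best-response condition is 142 − 10q = 130. Each firm produces q = 1.2, total output Q = 3.6, price P = 133.

q_i = 1.2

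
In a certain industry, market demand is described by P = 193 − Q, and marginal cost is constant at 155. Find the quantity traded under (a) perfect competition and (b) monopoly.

Under competition P = MC = 155, so Q = (193 − 155)/1 = 38.
A monopolist chooses Q where MR = MC. MR = 193 − 2Q; setting this equal to 155 gives Q = 19 and P = 174.

Competition: Q = 38; Monopoly: Q = 19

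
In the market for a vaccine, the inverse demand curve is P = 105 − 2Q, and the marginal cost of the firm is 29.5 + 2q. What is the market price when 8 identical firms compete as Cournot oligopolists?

Cournot with 8 identical firms: the symmetric best-response condition is 105 − 18q = 29.5 + 2q. Each firm produces q = 3.775, total output Q = 30.2, price P = 44.6.

P = 44.6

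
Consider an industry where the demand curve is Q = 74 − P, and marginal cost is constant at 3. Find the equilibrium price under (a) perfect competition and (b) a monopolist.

Competition: P = 3; Monopoly: P = 38.5

Inverting demand: P = 74 − Q.
Competitive firms price at marginal cost: P = 3, giving Q = 71.
The monopolist equates marginal revenue to marginal cost: 74 − 2Q = 3, so Q = 35.5. From demand, P = 38.5.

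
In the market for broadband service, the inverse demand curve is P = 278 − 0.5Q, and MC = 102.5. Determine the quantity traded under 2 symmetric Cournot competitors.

Q = 234

In a 2-firm Cournot equilibrium, symmetry and the first-order condition give q = (278 − 102.5)/(1.5) = 117. So Q = 234 and P = 161.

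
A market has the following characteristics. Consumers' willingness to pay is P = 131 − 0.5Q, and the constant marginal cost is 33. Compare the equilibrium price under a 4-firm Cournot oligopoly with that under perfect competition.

In a 4-firm Cournot equilibrium, symmetry and the first-order condition give q = (131 − 33)/(2.5) = 39.2. So Q = 156.8 and P = 52.6.
Perfect competition: P = MC = 33, so 131 − 0.5Q = 33 and Q = 196.

Cournot: P = 52.6; Competition: P = 33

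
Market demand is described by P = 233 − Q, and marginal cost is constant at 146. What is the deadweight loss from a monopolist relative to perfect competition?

Perfect competition: P = MC = 146, so 233 − Q = 146 and Q = 87.
The monopolist equates marginal revenue to marginal cost: 233 − 2Q = 146, so Q = 43.5. From demand, P = 189.5.
DWL is the triangle between Q = 43.5 and Q = 87: ½·(87 − 43.5)·(189.5 − 146) = 946.125.

DWL = 946.125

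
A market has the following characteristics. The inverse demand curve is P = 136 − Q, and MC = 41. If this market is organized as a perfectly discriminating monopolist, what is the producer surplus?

PS = 4512.5

Under first-degree price discrimination the firm charges each unit its demand price and produces up to where P = MC, i.e. Q = 95. Consumer surplus is zero; producer surplus equals total surplus.
PS = ½·(136 − 41)·95 = 4512.5.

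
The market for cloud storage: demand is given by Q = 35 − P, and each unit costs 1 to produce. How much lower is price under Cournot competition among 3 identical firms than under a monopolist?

Inverting demand: P = 35 − Q.
The monopolist equates marginal revenue to marginal cost: 35 − 2Q = 1, so Q = 17. From demand, P = 18.
In a 3-firm Cournot equilibrium, symmetry and the first-order condition give q = (35 − 1)/(4) = 8.5. So Q = 25.5 and P = 9.5.
Change in price: 9.5 − 18 = −8.5.

Price falls by 8.5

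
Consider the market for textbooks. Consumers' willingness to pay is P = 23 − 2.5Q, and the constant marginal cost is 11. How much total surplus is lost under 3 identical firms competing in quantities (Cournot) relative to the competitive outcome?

DWL = 1.8

Competitive firms price at marginal cost: P = 11, giving Q = 4.8.
In a 3-firm Cournot equilibrium, symmetry and the first-order condition give q = (23 − 11)/(10) = 1.2. So Q = 3.6 and P = 14.
DWL is the triangle between Q = 3.6 and Q = 4.8: ½·(4.8 − 3.6)·(14 − 11) = 1.8.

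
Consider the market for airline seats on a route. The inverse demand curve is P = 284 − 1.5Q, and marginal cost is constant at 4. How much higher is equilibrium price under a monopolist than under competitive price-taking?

P rises by 140

Competitive firms price at marginal cost: P = 4, giving Q = 560/3.
Monopoly sets MR = MC: 284 − 3Q = 4 ⇒ Q = 280/3, P = 284 − 1.5·280/3 = 144.
Change in equilibrium price: 144 − 4 = 140.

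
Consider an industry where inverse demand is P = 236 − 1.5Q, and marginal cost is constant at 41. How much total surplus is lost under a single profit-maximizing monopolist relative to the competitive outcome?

Under competition P = MC = 41, so Q = (236 − 41)/1.5 = 130.
The monopolist equates marginal revenue to marginal cost: 236 − 3Q = 41, so Q = 65. From demand, P = 138.5.
DWL is the triangle between Q = 65 and Q = 130: ½·(130 − 65)·(138.5 − 41) = 3168.75.

DWL = 3168.75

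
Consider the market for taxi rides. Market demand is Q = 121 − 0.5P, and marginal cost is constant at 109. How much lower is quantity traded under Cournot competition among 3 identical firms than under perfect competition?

Q falls by 16.625

Inverting demand: P = 242 − 2Q.
Competitive firms price at marginal cost: P = 109, giving Q = 66.5.
In a 3-firm Cournot equilibrium, symmetry and the first-order condition give q = (242 − 109)/(8) = 16.625. So Q = 49.875 and P = 142.25.
Change in quantity traded: 49.875 − 66.5 = −16.625.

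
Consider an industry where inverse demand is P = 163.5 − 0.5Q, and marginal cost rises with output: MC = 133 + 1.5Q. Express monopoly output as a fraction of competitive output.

Q_m/Q_c = 0.8

The monopolist equates marginal revenue to marginal cost: 163.5 − Q = 133 + 1.5Q, so Q = 12.2. From demand, P = 157.4.
Under competition P = MC: 163.5 − 0.5Q = 133 + 1.5Q ⇒ Q = 15.25, P = 155.875.
Ratio Q_m/Q_c = 12.2/15.25 = 0.8.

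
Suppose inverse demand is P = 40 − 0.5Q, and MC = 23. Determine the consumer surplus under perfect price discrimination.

CS = 0

A perfectly discriminating monopolist sells every unit with P(Q) ≥ MC(Q), so output equals the competitive quantity Q = 34. Each buyer pays their reservation price, so CS = 0 and the firm captures all surplus.
CS = 0.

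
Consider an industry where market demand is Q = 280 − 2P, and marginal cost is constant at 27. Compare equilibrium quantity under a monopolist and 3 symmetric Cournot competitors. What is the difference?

Inverting demand: P = 140 − 0.5Q.
Monopoly sets MR = MC: 140 − Q = 27 ⇒ Q = 113, P = 140 − 0.5·113 = 83.5.
With 3 symmetric Cournot firms, each firm's FOC gives 140 − 2q = 27, so q = 56.5, Q = 3·56.5 = 169.5, and P = 55.25.
Change in equilibrium quantity: 169.5 − 113 = 56.5.

Equilibrium quantity rises by 56.5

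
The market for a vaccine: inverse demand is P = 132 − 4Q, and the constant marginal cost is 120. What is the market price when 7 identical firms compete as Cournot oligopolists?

P = 121.5

Cournot with 7 identical firms: the symmetric best-response condition is 132 − 32q = 120. Each firm produces q = 0.375, total output Q = 2.625, price P = 121.5.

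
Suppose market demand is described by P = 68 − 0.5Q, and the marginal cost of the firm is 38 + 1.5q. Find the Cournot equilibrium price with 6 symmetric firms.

In a 6-firm Cournot equilibrium, symmetry and the first-order condition give q = (68 − 38)/(5) = 6. So Q = 36 and P = 50.

P = 50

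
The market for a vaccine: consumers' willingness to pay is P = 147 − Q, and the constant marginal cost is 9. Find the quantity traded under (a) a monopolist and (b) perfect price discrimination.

Monopoly: Q = 69; Perfect PD: Q = 138

A monopolist chooses Q where MR = MC. MR = 147 − 2Q; setting this equal to 9 gives Q = 69 and P = 78.
Under first-degree price discrimination the firm charges each unit its demand price and produces up to where P = MC, i.e. Q = 138. Consumer surplus is zero; producer surplus equals total surplus.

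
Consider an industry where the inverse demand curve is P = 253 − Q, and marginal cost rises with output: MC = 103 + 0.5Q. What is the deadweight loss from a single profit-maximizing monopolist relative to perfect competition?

Competitive equilibrium sets price equal to marginal cost: 253 − Q = 103 + 0.5Q, so Q = 100 and P = 153.
The monopolist equates marginal revenue to marginal cost: 253 − 2Q = 103 + 0.5Q, so Q = 60. From demand, P = 193.
CS = ½·(253 − 153)·100 = 5000; PS = (153·100 − 103·100 − ½·0.5·100²) = 2500; TS = 7500.
CS = ½·(253 − 193)·60 = 1800; PS = (193·60 − 103·60 − ½·0.5·60²) = 4500; TS = 6300.
DWL = 7500 − 6300 = 1200.

DWL = 1200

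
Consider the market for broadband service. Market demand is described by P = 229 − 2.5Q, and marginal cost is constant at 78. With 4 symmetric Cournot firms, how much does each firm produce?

q_i = 12.08

With 4 symmetric Cournot firms, each firm's FOC gives 229 − 12.5q = 78, so q = 12.08, Q = 4·12.08 = 48.32, and P = 108.2.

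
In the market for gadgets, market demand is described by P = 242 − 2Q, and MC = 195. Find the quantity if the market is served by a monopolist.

Q = 11.75

The monopolist equates marginal revenue to marginal cost: 242 − 4Q = 195, so Q = 11.75. From demand, P = 218.5.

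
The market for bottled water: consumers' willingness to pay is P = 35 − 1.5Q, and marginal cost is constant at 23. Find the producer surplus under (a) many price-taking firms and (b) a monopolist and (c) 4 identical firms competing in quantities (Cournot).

Competitive firms price at marginal cost: P = 23, giving Q = 8.
PS = (23 − 23)·8 = 0.
A monopolist chooses Q where MR = MC. MR = 35 − 3Q; setting this equal to 23 gives Q = 4 and P = 29.
PS = (29 − 23)·4 = 24.
Cournot with 4 identical firms: the symmetric best-response condition is 35 − 7.5q = 23. Each firm produces q = 1.6, total output Q = 6.4, price P = 25.4.
PS = (25.4 − 23)·6.4 = 15.36.

Competition: PS = 0; Monopoly: PS = 24; Cournot: PS = 15.36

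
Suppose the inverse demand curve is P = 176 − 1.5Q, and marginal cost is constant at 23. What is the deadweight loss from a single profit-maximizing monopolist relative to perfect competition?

DWL = 1950.75

Under competition P = MC = 23, so Q = (176 − 23)/1.5 = 102.
Monopoly sets MR = MC: 176 − 3Q = 23 ⇒ Q = 51, P = 176 − 1.5·51 = 99.5.
DWL is the triangle between Q = 51 and Q = 102: ½·(102 − 51)·(99.5 − 23) = 1950.75.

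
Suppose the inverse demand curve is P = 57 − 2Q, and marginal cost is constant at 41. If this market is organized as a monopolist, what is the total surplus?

A monopolist chooses Q where MR = MC. MR = 57 − 4Q; setting this equal to 41 gives Q = 4 and P = 49.
CS = ½·(57 − 49)·4 = 16; PS = (49 − 41)·4 = 32; TS = 48.

TS = 48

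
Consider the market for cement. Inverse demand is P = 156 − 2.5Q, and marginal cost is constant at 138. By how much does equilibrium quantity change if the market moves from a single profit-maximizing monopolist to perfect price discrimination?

Q rises by 3.6

A monopolist chooses Q where MR = MC. MR = 156 − 5Q; setting this equal to 138 gives Q = 3.6 and P = 147.
A perfectly discriminating monopolist sells every unit with P(Q) ≥ MC(Q), so output equals the competitive quantity Q = 7.2. Each buyer pays their reservation price, so CS = 0 and the firm captures all surplus.
Change in equilibrium quantity: 7.2 − 3.6 = 3.6.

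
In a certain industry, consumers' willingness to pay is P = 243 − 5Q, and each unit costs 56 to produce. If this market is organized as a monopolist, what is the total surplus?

TS = 2622.675

A monopolist chooses Q where MR = MC. MR = 243 − 10Q; setting this equal to 56 gives Q = 18.7 and P = 149.5.
CS = ½·(243 − 149.5)·18.7 = 874.225; PS = (149.5 − 56)·18.7 = 1748.45; TS = 2622.675.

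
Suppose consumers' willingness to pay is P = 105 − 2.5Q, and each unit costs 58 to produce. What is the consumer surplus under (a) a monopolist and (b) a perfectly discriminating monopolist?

The monopolist equates marginal revenue to marginal cost: 105 − 5Q = 58, so Q = 9.4. From demand, P = 81.5.
CS = ½·(105 − 81.5)·9.4 = 110.45.
Under first-degree price discrimination the firm charges each unit its demand price and produces up to where P = MC, i.e. Q = 18.8. Consumer surplus is zero; producer surplus equals total surplus.
CS = 0.

Monopoly: CS = 110.45; Perfect PD: CS = 0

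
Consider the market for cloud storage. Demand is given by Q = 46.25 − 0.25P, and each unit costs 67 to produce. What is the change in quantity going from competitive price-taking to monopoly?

Quantity falls by 14.75

Inverting demand: P = 185 − 4Q.
Under competition P = MC = 67, so Q = (185 − 67)/4 = 29.5.
The monopolist equates marginal revenue to marginal cost: 185 − 8Q = 67, so Q = 14.75. From demand, P = 126.
Change in quantity: 14.75 − 29.5 = −14.75.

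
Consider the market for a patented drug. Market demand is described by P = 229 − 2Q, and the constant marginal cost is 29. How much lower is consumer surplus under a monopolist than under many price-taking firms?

Consumer surplus falls by 7500

Competitive firms price at marginal cost: P = 29, giving Q = 100.
CS = ½·(229 − 29)·100 = 10000.
Monopoly sets MR = MC: 229 − 4Q = 29 ⇒ Q = 50, P = 229 − 2·50 = 129.
CS = ½·(229 − 129)·50 = 2500.
Change in consumer surplus: 2500 − 10000 = −7500.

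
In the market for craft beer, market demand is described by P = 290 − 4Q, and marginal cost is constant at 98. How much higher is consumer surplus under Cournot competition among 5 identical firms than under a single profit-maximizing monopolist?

Monopoly sets MR = MC: 290 − 8Q = 98 ⇒ Q = 24, P = 290 − 4·24 = 194.
CS = ½·(290 − 194)·24 = 1152.
In a 5-firm Cournot equilibrium, symmetry and the first-order condition give q = (290 − 98)/(24) = 8. So Q = 40 and P = 130.
CS = ½·(290 − 130)·40 = 3200.
Change in consumer surplus: 3200 − 1152 = 2048.

CS rises by 2048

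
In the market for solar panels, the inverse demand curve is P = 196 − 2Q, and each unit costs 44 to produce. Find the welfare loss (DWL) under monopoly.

DWL = 1444

Under competition P = MC = 44, so Q = (196 − 44)/2 = 76.
Monopoly sets MR = MC: 196 − 4Q = 44 ⇒ Q = 38, P = 196 − 2·38 = 120.
DWL is the triangle between Q = 38 and Q = 76: ½·(76 − 38)·(120 − 44) = 1444.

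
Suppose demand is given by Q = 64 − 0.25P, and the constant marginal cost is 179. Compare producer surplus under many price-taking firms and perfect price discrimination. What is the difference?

Inverting demand: P = 256 − 4Q.
Competitive firms price at marginal cost: P = 179, giving Q = 19.25.
PS = (179 − 179)·19.25 = 0.
Under first-degree price discrimination the firm charges each unit its demand price and produces up to where P = MC, i.e. Q = 19.25. Consumer surplus is zero; producer surplus equals total surplus.
PS = ½·(256 − 179)·19.25 = 741.125.
Change in producer surplus: 741.125 − 0 = 741.125.

Producer surplus rises by 741.125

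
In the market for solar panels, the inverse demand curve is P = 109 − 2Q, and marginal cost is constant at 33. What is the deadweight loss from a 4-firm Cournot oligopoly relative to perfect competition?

DWL = 57.76

Perfect competition: P = MC = 33, so 109 − 2Q = 33 and Q = 38.
With 4 symmetric Cournot firms, each firm's FOC gives 109 − 10q = 33, so q = 7.6, Q = 4·7.6 = 30.4, and P = 48.2.
DWL is the triangle between Q = 30.4 and Q = 38: ½·(38 − 30.4)·(48.2 − 33) = 57.76.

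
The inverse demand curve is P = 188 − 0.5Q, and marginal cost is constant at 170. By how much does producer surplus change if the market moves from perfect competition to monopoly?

Under competition P = MC = 170, so Q = (188 − 170)/0.5 = 36.
PS = (170 − 170)·36 = 0.
A monopolist chooses Q where MR = MC. MR = 188 − Q; setting this equal to 170 gives Q = 18 and P = 179.
PS = (179 − 170)·18 = 162.
Change in producer surplus: 162 − 0 = 162.

Producer surplus rises by 162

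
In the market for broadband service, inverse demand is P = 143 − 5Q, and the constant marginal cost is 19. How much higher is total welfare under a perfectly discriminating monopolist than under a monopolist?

Total welfare rises by 384.4

The monopolist equates marginal revenue to marginal cost: 143 − 10Q = 19, so Q = 12.4. From demand, P = 81.
CS = ½·(143 − 81)·12.4 = 384.4; PS = (81 − 19)·12.4 = 768.8; TS = 1153.2.
With perfect price discrimination, output is the efficient level Q = 24.8 (where demand meets MC), but every buyer pays their willingness to pay: CS = 0 and PS = total surplus.
TS = 1537.6 (equal to competitive TS).
Change in total welfare: 1537.6 − 1153.2 = 384.4.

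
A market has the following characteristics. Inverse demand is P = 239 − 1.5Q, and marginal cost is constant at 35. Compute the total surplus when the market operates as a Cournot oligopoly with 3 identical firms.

In a 3-firm Cournot equilibrium, symmetry and the first-order condition give q = (239 − 35)/(6) = 34. So Q = 102 and P = 86.
CS = ½·(239 − 86)·102 = 7803; PS = (86 − 35)·102 = 5202; TS = 13005.

TS = 13005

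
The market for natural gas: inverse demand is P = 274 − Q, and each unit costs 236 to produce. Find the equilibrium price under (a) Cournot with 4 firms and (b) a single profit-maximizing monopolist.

With 4 symmetric Cournot firms, each firm's FOC gives 274 − 5q = 236, so q = 7.6, Q = 4·7.6 = 30.4, and P = 243.6.
The monopolist equates marginal revenue to marginal cost: 274 − 2Q = 236, so Q = 19. From demand, P = 255.

Cournot: P = 243.6; Monopoly: P = 255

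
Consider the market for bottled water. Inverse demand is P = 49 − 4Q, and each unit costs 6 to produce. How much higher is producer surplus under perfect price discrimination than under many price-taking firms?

Competitive firms price at marginal cost: P = 6, giving Q = 10.75.
PS = (6 − 6)·10.75 = 0.
Under first-degree price discrimination the firm charges each unit its demand price and produces up to where P = MC, i.e. Q = 10.75. Consumer surplus is zero; producer surplus equals total surplus.
PS = ½·(49 − 6)·10.75 = 231.125.
Change in producer surplus: 231.125 − 0 = 231.125.

PS rises by 231.125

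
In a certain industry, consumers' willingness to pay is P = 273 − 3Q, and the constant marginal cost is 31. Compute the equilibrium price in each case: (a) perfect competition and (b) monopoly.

Competition: P = 31; Monopoly: P = 152

Competitive firms price at marginal cost: P = 31, giving Q = 242/3.
Monopoly sets MR = MC: 273 − 6Q = 31 ⇒ Q = 121/3, P = 273 − 3·121/3 = 152.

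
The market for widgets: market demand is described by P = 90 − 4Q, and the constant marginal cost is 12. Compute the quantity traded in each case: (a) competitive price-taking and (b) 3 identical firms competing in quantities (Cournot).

Under competition P = MC = 12, so Q = (90 − 12)/4 = 19.5.
With 3 symmetric Cournot firms, each firm's FOC gives 90 − 16q = 12, so q = 4.875, Q = 3·4.875 = 14.625, and P = 31.5.

Competition: Q = 19.5; Cournot: Q = 14.625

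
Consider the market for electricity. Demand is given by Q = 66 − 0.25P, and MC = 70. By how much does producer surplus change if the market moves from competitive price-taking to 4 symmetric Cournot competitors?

Inverting demand: P = 264 − 4Q.
Under competition P = MC = 70, so Q = (264 − 70)/4 = 48.5.
PS = (70 − 70)·48.5 = 0.
With 4 symmetric Cournot firms, each firm's FOC gives 264 − 20q = 70, so q = 9.7, Q = 4·9.7 = 38.8, and P = 108.8.
PS = (108.8 − 70)·38.8 = 1505.44.
Change in producer surplus: 1505.44 − 0 = 1505.44.

PS rises by 1505.44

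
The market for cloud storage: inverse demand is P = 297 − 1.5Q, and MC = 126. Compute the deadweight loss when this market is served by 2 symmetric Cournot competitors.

Under competition P = MC = 126, so Q = (297 − 126)/1.5 = 114.
In a 2-firm Cournot equilibrium, symmetry and the first-order condition give q = (297 − 126)/(4.5) = 38. So Q = 76 and P = 183.
DWL is the triangle between Q = 76 and Q = 114: ½·(114 − 76)·(183 − 126) = 1083.

DWL = 1083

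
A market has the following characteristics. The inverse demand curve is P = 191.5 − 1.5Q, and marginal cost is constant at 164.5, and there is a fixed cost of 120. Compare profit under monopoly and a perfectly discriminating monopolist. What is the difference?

Profit rises by 121.5

The monopolist equates marginal revenue to marginal cost: 191.5 − 3Q = 164.5, so Q = 9. From demand, P = 178.
Profit = (178 − 164.5)·9 − 120 = 1.5.
Under first-degree price discrimination the firm charges each unit its demand price and produces up to where P = MC, i.e. Q = 18. Consumer surplus is zero; producer surplus equals total surplus.
PS equals the full surplus area, 243. Profit = 243 − 120 = 123.
Change in profit: 123 − 1.5 = 121.5.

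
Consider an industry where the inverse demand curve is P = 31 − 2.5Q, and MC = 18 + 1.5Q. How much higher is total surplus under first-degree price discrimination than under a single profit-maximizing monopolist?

A monopolist chooses Q where MR = MC. MR = 31 − 5Q; setting this equal to 18 + 1.5Q gives Q = 2 and P = 26.
CS = ½·(31 − 26)·2 = 5; PS = (26·2 − 18·2 − ½·1.5·2²) = 13; TS = 18.
Under first-degree price discrimination the firm charges each unit its demand price and produces up to where P = MC, i.e. Q = 3.25. Consumer surplus is zero; producer surplus equals total surplus.
TS = 21.125 (equal to competitive TS).
Change in total surplus: 21.125 − 18 = 3.125.

Total surplus rises by 3.125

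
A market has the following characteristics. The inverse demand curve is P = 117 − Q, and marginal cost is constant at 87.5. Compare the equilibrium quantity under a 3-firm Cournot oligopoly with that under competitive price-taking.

Cournot with 3 identical firms: the symmetric best-response condition is 117 − 4q = 87.5. Each firm produces q = 7.375, total output Q = 22.125, price P = 94.875.
Perfect competition: P = MC = 87.5, so 117 − Q = 87.5 and Q = 29.5.

Cournot: Q = 22.125; Competition: Q = 29.5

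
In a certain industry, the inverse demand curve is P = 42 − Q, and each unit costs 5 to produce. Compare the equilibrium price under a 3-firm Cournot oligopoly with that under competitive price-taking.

Cournot: P = 14.25; Competition: P = 5

Cournot with 3 identical firms: the symmetric best-response condition is 42 − 4q = 5. Each firm produces q = 9.25, total output Q = 27.75, price P = 14.25.
Under competition P = MC = 5, so Q = (42 − 5)/1 = 37.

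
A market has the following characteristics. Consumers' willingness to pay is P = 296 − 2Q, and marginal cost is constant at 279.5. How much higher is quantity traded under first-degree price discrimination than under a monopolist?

A monopolist chooses Q where MR = MC. MR = 296 − 4Q; setting this equal to 279.5 gives Q = 4.125 and P = 287.75.
Under first-degree price discrimination the firm charges each unit its demand price and produces up to where P = MC, i.e. Q = 8.25. Consumer surplus is zero; producer surplus equals total surplus.
Change in quantity traded: 8.25 − 4.125 = 4.125.

Quantity traded rises by 4.125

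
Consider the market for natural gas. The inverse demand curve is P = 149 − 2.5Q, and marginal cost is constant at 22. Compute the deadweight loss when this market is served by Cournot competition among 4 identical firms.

Perfect competition: P = MC = 22, so 149 − 2.5Q = 22 and Q = 50.8.
In a 4-firm Cournot equilibrium, symmetry and the first-order condition give q = (149 − 22)/(12.5) = 10.16. So Q = 40.64 and P = 47.4.
DWL is the triangle between Q = 40.64 and Q = 50.8: ½·(50.8 − 40.64)·(47.4 − 22) = 129.032.

DWL = 129.032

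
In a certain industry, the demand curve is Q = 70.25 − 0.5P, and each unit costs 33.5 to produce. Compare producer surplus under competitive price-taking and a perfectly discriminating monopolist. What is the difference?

Producer surplus rises by 2862.25

Inverting demand: P = 140.5 − 2Q.
Perfect competition: P = MC = 33.5, so 140.5 − 2Q = 33.5 and Q = 53.5.
PS = (33.5 − 33.5)·53.5 = 0.
A perfectly discriminating monopolist sells every unit with P(Q) ≥ MC(Q), so output equals the competitive quantity Q = 53.5. Each buyer pays their reservation price, so CS = 0 and the firm captures all surplus.
PS = ½·(140.5 − 33.5)·53.5 = 2862.25.
Change in producer surplus: 2862.25 − 0 = 2862.25.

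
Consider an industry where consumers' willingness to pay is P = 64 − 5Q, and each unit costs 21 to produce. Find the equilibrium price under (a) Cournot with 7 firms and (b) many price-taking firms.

In a 7-firm Cournot equilibrium, symmetry and the first-order condition give q = (64 − 21)/(40) = 1.075. So Q = 7.525 and P = 26.375.
Under competition P = MC = 21, so Q = (64 − 21)/5 = 8.6.

Cournot: P = 26.375; Competition: P = 21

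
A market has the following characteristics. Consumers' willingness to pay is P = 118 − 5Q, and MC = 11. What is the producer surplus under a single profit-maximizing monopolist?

Monopoly sets MR = MC: 118 − 10Q = 11 ⇒ Q = 10.7, P = 118 − 5·10.7 = 64.5.
PS = (64.5 − 11)·10.7 = 572.45.

PS = 572.45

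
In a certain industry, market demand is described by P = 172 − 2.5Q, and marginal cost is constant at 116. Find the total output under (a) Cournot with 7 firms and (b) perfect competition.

In a 7-firm Cournot equilibrium, symmetry and the first-order condition give q = (172 − 116)/(20) = 2.8. So Q = 19.6 and P = 123.
Under competition P = MC = 116, so Q = (172 − 116)/2.5 = 22.4.

Cournot: Q = 19.6; Competition: Q = 22.4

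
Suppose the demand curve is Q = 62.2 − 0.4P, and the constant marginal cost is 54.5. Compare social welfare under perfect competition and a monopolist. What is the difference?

Inverting demand: P = 155.5 − 2.5Q.
Perfect competition: P = MC = 54.5, so 155.5 − 2.5Q = 54.5 and Q = 40.4.
CS = ½·(155.5 − 54.5)·40.4 = 2040.2; PS = (54.5 − 54.5)·40.4 = 0; TS = 2040.2.
A monopolist chooses Q where MR = MC. MR = 155.5 − 5Q; setting this equal to 54.5 gives Q = 20.2 and P = 105.
CS = ½·(155.5 − 105)·20.2 = 510.05; PS = (105 − 54.5)·20.2 = 1020.1; TS = 1530.15.
Change in social welfare: 1530.15 − 2040.2 = −510.05.

Social welfare falls by 510.05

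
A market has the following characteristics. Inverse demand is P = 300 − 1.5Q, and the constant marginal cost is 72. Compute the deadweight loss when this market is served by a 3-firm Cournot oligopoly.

Competitive firms price at marginal cost: P = 72, giving Q = 152.
Cournot with 3 identical firms: the symmetric best-response condition is 300 − 6q = 72. Each firm produces q = 38, total output Q = 114, price P = 129.
DWL is the triangle between Q = 114 and Q = 152: ½·(152 − 114)·(129 − 72) = 1083.

DWL = 1083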